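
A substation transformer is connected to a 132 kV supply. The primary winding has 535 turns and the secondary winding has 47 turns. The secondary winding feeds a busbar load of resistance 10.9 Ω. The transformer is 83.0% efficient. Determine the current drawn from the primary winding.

I_p ≈ 113 A

V_s = 132000 × 47/535 = 11596 V.
I_s = V_s/R = 11596/10.9 = 1063.9 A.
P_out = V_s I_s = 11596 × 1063.9 = 1.2337×10^7 W.
P_in = P_out/η = 1.2337×10^7/0.830 = 1.4864×10^7 W.
I_p = P_in/V_p = 1.4864×10^7/132000 = 113 A.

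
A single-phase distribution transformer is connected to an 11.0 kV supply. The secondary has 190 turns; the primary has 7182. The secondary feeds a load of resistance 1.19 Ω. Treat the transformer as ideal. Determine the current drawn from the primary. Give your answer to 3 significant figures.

I_p ≈ 6.47 A

V_s = V_p × N_s/N_p = 11000 × 190/7182 = 291.01 V.
I_s = V_s/R = 291.01/1.19 = 244.54 A.
For an ideal transformer I_p N_p = I_s N_s, so I_p = 244.54 × 190/7182 = 6.47 A.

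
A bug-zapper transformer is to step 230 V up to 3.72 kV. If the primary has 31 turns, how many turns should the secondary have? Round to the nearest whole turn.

N_s = 501 turns

N_s/N_p = V_s/V_p, so N_s = 31 × 3720/230 = 501.4 ≈ 501 turns.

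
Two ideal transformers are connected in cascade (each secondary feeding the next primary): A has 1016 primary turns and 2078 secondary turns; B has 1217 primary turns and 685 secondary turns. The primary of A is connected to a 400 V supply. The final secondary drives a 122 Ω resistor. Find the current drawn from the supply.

After A: V = 400.00 × 2078/1016 = 818.11 V.
After B: V = 818.11 × 685/1217 = 460.48 V.
I_load = 460.48/122 = 3.7744 A, so P_out = 460.48 × 3.7744 = 1738.1 W.
All ideal ⇒ P_in = P_out, so I_supply = 1738.1/400 = 4.35 A.

I_supply ≈ 4.35 A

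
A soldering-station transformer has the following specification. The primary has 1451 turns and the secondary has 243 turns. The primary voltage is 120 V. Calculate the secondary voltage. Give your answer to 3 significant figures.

V_s/V_p = N_s/N_p, so V_s = 120 × 243/1451 = 20.1 V.

V_s ≈ 20.1 V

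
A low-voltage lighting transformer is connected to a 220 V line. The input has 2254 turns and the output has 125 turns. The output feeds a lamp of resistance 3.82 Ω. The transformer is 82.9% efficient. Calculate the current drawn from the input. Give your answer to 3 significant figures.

I_in ≈ 0.214 A

V_out = 220 × 125/2254 = 12.201 V.
I_out = V_out/R = 12.201/3.82 = 3.1939 A.
P_out = V_out I_out = 12.201 × 3.1939 = 38.967 W.
P_in = P_out/η = 38.967/0.829 = 47.005 W.
I_in = P_in/V_in = 47.005/220 = 0.214 A.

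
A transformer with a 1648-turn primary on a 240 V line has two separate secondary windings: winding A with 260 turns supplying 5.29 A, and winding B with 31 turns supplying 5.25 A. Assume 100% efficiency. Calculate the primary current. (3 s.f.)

I_p ≈ 0.933 A

V_A = 240 × 260/1648 = 37.864 V; V_B = 240 × 31/1648 = 4.5146 V.
P_out = V_A I_A + V_B I_B = 37.864×5.29 + 4.5146×5.25 = 200.30 + 23.701 = 224.00 W.
Ideal ⇒ P_in = P_out, so I_p = P_out/V_p = 224.00/240 = 0.933 A.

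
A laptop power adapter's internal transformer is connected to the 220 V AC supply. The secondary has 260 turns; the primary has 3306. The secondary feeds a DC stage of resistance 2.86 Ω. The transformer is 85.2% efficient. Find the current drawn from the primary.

I_p ≈ 0.558 A

V_s = 220 × 260/3306 = 17.302 V.
I_s = V_s/R = 17.302/2.86 = 6.0496 A.
P_out = V_s I_s = 17.302 × 6.0496 = 104.67 W.
P_in = P_out/η = 104.67/0.852 = 122.85 W.
I_p = P_in/V_p = 122.85/220 = 0.558 A.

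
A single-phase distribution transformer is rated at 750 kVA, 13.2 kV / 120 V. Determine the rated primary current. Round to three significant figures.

I_p = S/V_p = 750000/13200 = 56.8 A.

I_p ≈ 56.8 A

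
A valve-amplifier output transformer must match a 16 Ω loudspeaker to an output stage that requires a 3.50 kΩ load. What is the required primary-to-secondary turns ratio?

Z_p/Z_s = (N_p/N_s)², so N_p/N_s = √(3500/16) = √219 = 14.8.

N_p/N_s ≈ 14.8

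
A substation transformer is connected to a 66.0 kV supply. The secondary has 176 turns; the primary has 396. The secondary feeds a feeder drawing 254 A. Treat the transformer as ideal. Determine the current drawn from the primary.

I_p ≈ 113 A

For an ideal transformer I_p N_p = I_s N_s, so I_p = 254 × 176/396 = 113 A.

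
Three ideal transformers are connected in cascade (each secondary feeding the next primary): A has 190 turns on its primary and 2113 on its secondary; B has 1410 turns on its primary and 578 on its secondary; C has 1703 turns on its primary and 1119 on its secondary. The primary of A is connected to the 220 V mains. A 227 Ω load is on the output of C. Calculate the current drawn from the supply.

After A: V = 220.00 × 2113/190 = 2446.6 V.
After B: V = 2446.6 × 578/1410 = 1002.9 V.
After C: V = 1002.9 × 1119/1703 = 659.01 V.
I_load = 659.01/227 = 2.9031 A, so P_out = 659.01 × 2.9031 = 1913.2 W.
All ideal ⇒ P_in = P_out, so I_supply = 1913.2/220 = 8.70 A.

I_supply ≈ 8.70 A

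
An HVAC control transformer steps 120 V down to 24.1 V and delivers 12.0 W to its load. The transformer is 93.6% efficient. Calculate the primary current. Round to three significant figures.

I_p ≈ 0.107 A

P_in = P_out/η = 12.0/0.936 = 12.821 W.
I_p = P_in/V_p = 12.821/120 = 0.107 A.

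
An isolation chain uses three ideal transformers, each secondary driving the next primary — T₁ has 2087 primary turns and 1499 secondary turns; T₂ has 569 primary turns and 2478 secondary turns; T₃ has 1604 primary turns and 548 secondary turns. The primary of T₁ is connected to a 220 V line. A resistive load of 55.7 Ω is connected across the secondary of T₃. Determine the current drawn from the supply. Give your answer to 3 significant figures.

I_supply ≈ 4.51 A

After T₁: V = 220.00 × 1499/2087 = 158.02 V.
After T₂: V = 158.02 × 2478/569 = 688.16 V.
After T₃: V = 688.16 × 548/1604 = 235.11 V.
I_load = 235.11/55.7 = 4.2210 A, so P_out = 235.11 × 4.2210 = 992.38 W.
All ideal ⇒ P_in = P_out, so I_supply = 992.38/220 = 4.51 A.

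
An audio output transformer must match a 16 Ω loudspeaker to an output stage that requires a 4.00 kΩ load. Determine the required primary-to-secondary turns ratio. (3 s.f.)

N_p/N_s ≈ 15.8

Z_p/Z_s = (N_p/N_s)², so N_p/N_s = √(4000/16) = √250 = 15.8.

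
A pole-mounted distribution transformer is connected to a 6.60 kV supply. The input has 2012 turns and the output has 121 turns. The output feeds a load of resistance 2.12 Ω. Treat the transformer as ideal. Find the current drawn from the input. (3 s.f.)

I_in ≈ 11.3 A

V_out = V_in × N_out/N_in = 6600 × 121/2012 = 396.92 V.
I_out = V_out/R = 396.92/2.12 = 187.23 A.
For an ideal transformer I_in N_in = I_out N_out, so I_in = 187.23 × 121/2012 = 11.3 A.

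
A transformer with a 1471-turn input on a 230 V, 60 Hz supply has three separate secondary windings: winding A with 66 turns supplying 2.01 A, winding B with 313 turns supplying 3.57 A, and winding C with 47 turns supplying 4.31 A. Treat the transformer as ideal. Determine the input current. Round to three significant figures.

I_in ≈ 0.988 A

V_A = 230 × 66/1471 = 10.320 V; V_B = 230 × 313/1471 = 48.939 V; V_C = 230 × 47/1471 = 7.3487 V.
P_out = V_A I_A + V_B I_B + V_C I_C = 10.320×2.01 + 48.939×3.57 + 7.3487×4.31 = 20.742 + 174.71 + 31.673 = 227.13 W.
Ideal ⇒ P_in = P_out, so I_in = P_out/V_in = 227.13/230 = 0.988 A.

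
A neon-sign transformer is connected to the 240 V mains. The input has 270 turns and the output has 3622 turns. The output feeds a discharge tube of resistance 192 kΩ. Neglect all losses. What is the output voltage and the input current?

V_out = V_in × N_out/N_in = 240 × 3622/270 = 3219.6 V.
I_out = V_out/R = 3219.6/192000 = 0.016769 A.
I_in = I_out × N_out/N_in = 0.016769 × 3622/270 = 0.225 A.

V_out ≈ 3220 V, I_in ≈ 0.225 A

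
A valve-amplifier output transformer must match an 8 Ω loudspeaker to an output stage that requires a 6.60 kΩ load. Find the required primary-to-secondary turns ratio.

Z_p/Z_s = (N_p/N_s)², so N_p/N_s = √(6600/8) = √825 = 28.7.

N_p/N_s ≈ 28.7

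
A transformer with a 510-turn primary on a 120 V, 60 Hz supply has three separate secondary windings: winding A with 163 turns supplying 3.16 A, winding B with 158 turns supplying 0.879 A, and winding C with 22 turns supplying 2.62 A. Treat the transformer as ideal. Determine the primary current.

V_A = 120 × 163/510 = 38.353 V; V_B = 120 × 158/510 = 37.176 V; V_C = 120 × 22/510 = 5.1765 V.
P_out = V_A I_A + V_B I_B + V_C I_C = 38.353×3.16 + 37.176×0.879 + 5.1765×2.62 = 121.20 + 32.678 + 13.562 = 167.44 W.
Ideal ⇒ P_in = P_out, so I_p = P_out/V_p = 167.44/120 = 1.40 A.

I_p ≈ 1.40 A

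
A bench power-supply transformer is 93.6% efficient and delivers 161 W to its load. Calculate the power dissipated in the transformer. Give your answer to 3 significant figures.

P_loss ≈ 11.0 W

P_in = P_out/η = 161/0.936 = 172.009 W.
P_loss = P_in − P_out = 172.009 − 161 = 11.0 W.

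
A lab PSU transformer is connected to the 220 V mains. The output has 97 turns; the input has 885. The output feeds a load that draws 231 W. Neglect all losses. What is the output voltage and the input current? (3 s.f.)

V_out = V_in × N_out/N_in = 220 × 97/885 = 24.113 V.
I_out = P/V_out = 231/24.113 = 9.5799 A.
I_in = I_out × N_out/N_in = 9.5799 × 97/885 = 1.05 A.

V_out ≈ 24.1 V, I_in ≈ 1.05 A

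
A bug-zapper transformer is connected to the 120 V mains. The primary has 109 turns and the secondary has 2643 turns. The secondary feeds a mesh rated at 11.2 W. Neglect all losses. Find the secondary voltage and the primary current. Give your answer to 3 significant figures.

V_s ≈ 2910 V, I_p ≈ 0.0933 A

V_s = V_p × N_s/N_p = 120 × 2643/109 = 2909.7 V.
I_s = P/V_s = 11.2/2909.7 = 0.0038492 A.
I_p = I_s × N_s/N_p = 0.0038492 × 2643/109 = 0.0933 A.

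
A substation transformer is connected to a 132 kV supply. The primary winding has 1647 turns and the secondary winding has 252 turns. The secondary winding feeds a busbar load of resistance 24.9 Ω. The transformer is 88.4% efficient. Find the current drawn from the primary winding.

V_s = 132000 × 252/1647 = 20197 V.
I_s = V_s/R = 20197/24.9 = 811.11 A.
P_out = V_s I_s = 20197 × 811.11 = 1.6382×10^7 W.
P_in = P_out/η = 1.6382×10^7/0.884 = 1.8531×10^7 W.
I_p = P_in/V_p = 1.8531×10^7/132000 = 140 A.

I_p ≈ 140 A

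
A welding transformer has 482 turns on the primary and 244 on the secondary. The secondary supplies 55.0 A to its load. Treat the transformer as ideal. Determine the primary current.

I_p ≈ 27.8 A

For an ideal transformer I_p/I_s = N_s/N_p, so I_p = 55.0 × 244/482 = 27.8 A.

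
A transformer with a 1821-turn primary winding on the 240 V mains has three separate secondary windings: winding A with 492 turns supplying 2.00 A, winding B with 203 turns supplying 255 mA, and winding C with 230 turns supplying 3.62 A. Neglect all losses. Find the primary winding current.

I_p ≈ 1.03 A

V_A = 240 × 492/1821 = 64.843 V; V_B = 240 × 203/1821 = 26.755 V; V_C = 240 × 230/1821 = 30.313 V.
P_out = V_A I_A + V_B I_B + V_C I_C = 64.843×2.00 + 26.755×0.255 + 30.313×3.62 = 129.69 + 6.8224 + 109.73 = 246.24 W.
Ideal ⇒ P_in = P_out, so I_p = P_out/V_p = 246.24/240 = 1.03 A.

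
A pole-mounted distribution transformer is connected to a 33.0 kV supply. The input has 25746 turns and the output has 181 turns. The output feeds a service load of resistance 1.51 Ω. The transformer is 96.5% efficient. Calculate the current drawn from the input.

V_out = 33000 × 181/25746 = 232.00 V.
I_out = V_out/R = 232.00/1.51 = 153.64 A.
P_out = V_out I_out = 232.00 × 153.64 = 35644 W.
P_in = P_out/η = 35644/0.965 = 36937 W.
I_in = P_in/V_in = 36937/33000 = 1.12 A.

I_in ≈ 1.12 A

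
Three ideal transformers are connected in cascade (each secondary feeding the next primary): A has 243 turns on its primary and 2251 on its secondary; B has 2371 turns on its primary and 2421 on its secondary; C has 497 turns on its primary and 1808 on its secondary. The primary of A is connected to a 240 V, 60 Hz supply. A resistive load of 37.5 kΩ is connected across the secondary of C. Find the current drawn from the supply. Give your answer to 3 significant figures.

I_supply ≈ 7.58 A

Secondary of A: V = 240.00 × 2251/243 = 2223.2 V.
Secondary of B: V = 2223.2 × 2421/2371 = 2270.1 V.
Secondary of C: V = 2270.1 × 1808/497 = 8258.2 V.
I_load = 8258.2/37500 = 0.22022 A, so P_out = 8258.2 × 0.22022 = 1818.6 W.
All ideal ⇒ P_in = P_out, so I_supply = 1818.6/240 = 7.58 A.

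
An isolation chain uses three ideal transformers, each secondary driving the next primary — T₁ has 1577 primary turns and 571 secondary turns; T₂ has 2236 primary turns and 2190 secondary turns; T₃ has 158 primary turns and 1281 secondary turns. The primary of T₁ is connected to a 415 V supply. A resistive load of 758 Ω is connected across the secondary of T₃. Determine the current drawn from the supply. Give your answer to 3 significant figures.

I_supply ≈ 4.53 A

Secondary of T₁: V = 415.00 × 571/1577 = 150.26 V.
Secondary of T₂: V = 150.26 × 2190/2236 = 147.17 V.
Secondary of T₃: V = 147.17 × 1281/158 = 1193.2 V.
I_load = 1193.2/758 = 1.5742 A, so P_out = 1193.2 × 1.5742 = 1878.3 W.
All ideal ⇒ P_in = P_out, so I_supply = 1878.3/415 = 4.53 A.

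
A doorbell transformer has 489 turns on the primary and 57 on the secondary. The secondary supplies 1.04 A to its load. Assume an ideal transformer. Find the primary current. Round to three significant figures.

I_p ≈ 0.121 A

For an ideal transformer I_p/I_s = N_s/N_p, so I_p = 1.04 × 57/489 = 0.121 A.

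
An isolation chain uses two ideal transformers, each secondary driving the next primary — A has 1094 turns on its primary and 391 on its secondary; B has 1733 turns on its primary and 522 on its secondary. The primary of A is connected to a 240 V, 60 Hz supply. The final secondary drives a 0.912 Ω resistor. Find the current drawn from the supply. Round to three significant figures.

I_supply ≈ 3.05 A

After A: V = 240.00 × 391/1094 = 85.777 V.
After B: V = 85.777 × 522/1733 = 25.837 V.
I_load = 25.837/0.912 = 28.330 A, so P_out = 25.837 × 28.330 = 731.97 W.
All ideal ⇒ P_in = P_out, so I_supply = 731.97/240 = 3.05 A.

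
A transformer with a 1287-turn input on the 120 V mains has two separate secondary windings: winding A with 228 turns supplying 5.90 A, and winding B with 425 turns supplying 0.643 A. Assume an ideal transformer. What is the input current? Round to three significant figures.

I_in ≈ 1.26 A

V_A = 120 × 228/1287 = 21.259 V; V_B = 120 × 425/1287 = 39.627 V.
P_out = V_A I_A + V_B I_B = 21.259×5.90 + 39.627×0.643 = 125.43 + 25.480 = 150.91 W.
Ideal ⇒ P_in = P_out, so I_in = P_out/V_in = 150.91/120 = 1.26 A.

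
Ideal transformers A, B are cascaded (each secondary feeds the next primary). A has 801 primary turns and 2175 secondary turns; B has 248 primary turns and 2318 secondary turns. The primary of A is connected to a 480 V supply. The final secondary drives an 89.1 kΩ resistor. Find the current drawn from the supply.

Secondary of A: V = 480.00 × 2175/801 = 1303.4 V.
Secondary of B: V = 1303.4 × 2318/248 = 12182 V.
I_load = 12182/89100 = 0.13673 A, so P_out = 12182 × 0.13673 = 1665.6 W.
All ideal ⇒ P_in = P_out, so I_supply = 1665.6/480 = 3.47 A.

I_supply ≈ 3.47 A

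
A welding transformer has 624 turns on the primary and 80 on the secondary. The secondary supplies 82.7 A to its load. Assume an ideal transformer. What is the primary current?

For an ideal transformer I_p/I_s = N_s/N_p, so I_p = 82.7 × 80/624 = 10.6 A.

I_p ≈ 10.6 A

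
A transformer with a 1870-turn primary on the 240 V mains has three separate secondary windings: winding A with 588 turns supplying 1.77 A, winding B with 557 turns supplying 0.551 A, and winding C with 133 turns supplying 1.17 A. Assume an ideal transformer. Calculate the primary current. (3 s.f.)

V_A = 240 × 588/1870 = 75.465 V; V_B = 240 × 557/1870 = 71.487 V; V_C = 240 × 133/1870 = 17.070 V.
P_out = V_A I_A + V_B I_B + V_C I_C = 75.465×1.77 + 71.487×0.551 + 17.070×1.17 = 133.57 + 39.389 + 19.971 = 192.93 W.
Ideal ⇒ P_in = P_out, so I_p = P_out/V_p = 192.93/240 = 0.804 A.

I_p ≈ 0.804 A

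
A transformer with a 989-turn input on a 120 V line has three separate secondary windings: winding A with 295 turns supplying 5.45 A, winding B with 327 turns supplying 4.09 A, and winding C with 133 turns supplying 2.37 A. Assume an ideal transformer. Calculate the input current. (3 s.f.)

I_in ≈ 3.30 A

V_A = 120 × 295/989 = 35.794 V; V_B = 120 × 327/989 = 39.676 V; V_C = 120 × 133/989 = 16.138 V.
P_out = V_A I_A + V_B I_B + V_C I_C = 35.794×5.45 + 39.676×4.09 + 16.138×2.37 = 195.08 + 162.28 + 38.246 = 395.60 W.
Ideal ⇒ P_in = P_out, so I_in = P_out/V_in = 395.60/120 = 3.30 A.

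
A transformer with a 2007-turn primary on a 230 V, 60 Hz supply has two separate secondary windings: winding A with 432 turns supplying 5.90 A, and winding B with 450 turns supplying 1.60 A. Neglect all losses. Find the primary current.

V_A = 230 × 432/2007 = 49.507 V; V_B = 230 × 450/2007 = 51.570 V.
P_out = V_A I_A + V_B I_B = 49.507×5.90 + 51.570×1.60 = 292.09 + 82.511 = 374.60 W.
Ideal ⇒ P_in = P_out, so I_p = P_out/V_p = 374.60/230 = 1.63 A.

I_p ≈ 1.63 A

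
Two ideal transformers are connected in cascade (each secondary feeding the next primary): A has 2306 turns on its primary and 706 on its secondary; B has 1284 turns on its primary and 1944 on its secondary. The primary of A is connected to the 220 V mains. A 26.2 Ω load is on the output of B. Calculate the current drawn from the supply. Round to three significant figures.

I_supply ≈ 1.80 A

After A: V = 220.00 × 706/2306 = 67.355 V.
After B: V = 67.355 × 1944/1284 = 101.98 V.
I_load = 101.98/26.2 = 3.8922 A, so P_out = 101.98 × 3.8922 = 396.91 W.
All ideal ⇒ P_in = P_out, so I_supply = 396.91/220 = 1.80 A.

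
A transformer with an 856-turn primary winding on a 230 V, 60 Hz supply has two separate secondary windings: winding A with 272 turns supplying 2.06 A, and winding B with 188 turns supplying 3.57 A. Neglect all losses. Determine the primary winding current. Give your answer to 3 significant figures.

I_p ≈ 1.44 A

V_A = 230 × 272/856 = 73.084 V; V_B = 230 × 188/856 = 50.514 V.
P_out = V_A I_A + V_B I_B = 73.084×2.06 + 50.514×3.57 = 150.55 + 180.34 = 330.89 W.
Ideal ⇒ P_in = P_out, so I_p = P_out/V_p = 330.89/230 = 1.44 A.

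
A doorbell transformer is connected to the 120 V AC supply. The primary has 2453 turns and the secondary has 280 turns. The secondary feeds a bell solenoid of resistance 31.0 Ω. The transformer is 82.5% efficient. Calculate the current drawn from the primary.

V_s = 120 × 280/2453 = 13.698 V.
I_s = V_s/R = 13.698/31.0 = 0.44186 A.
P_out = V_s I_s = 13.698 × 0.44186 = 6.0523 W.
P_in = P_out/η = 6.0523/0.825 = 7.3361 W.
I_p = P_in/V_p = 7.3361/120 = 0.0611 A.

I_p ≈ 0.0611 A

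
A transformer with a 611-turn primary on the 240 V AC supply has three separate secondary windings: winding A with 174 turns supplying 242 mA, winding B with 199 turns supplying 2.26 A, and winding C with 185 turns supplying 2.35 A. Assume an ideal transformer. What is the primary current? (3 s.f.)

V_A = 240 × 174/611 = 68.347 V; V_B = 240 × 199/611 = 78.167 V; V_C = 240 × 185/611 = 72.668 V.
P_out = V_A I_A + V_B I_B + V_C I_C = 68.347×0.242 + 78.167×2.26 + 72.668×2.35 = 16.540 + 176.66 + 170.77 = 363.97 W.
Ideal ⇒ P_in = P_out, so I_p = P_out/V_p = 363.97/240 = 1.52 A.

I_p ≈ 1.52 A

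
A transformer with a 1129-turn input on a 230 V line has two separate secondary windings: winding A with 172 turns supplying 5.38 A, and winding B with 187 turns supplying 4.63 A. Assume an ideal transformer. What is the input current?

I_in ≈ 1.59 A

V_A = 230 × 172/1129 = 35.040 V; V_B = 230 × 187/1129 = 38.096 V.
P_out = V_A I_A + V_B I_B = 35.040×5.38 + 38.096×4.63 = 188.51 + 176.38 = 364.90 W.
Ideal ⇒ P_in = P_out, so I_in = P_out/V_in = 364.90/230 = 1.59 A.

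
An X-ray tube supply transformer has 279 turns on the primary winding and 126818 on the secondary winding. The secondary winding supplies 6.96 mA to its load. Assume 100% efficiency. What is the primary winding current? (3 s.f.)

I_p ≈ 3.16 A

For an ideal transformer I_p/I_s = N_s/N_p, so I_p = 0.00696 × 126818/279 = 3.16 A.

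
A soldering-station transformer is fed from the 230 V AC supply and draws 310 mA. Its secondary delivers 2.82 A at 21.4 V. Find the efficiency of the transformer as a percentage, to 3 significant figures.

P_in = 230 × 0.310 = 71.3000 W.
P_out = 21.4 × 2.82 = 60.3480 W.
η = P_out/P_in = 60.3480/71.3000 = 0.846.

η ≈ 84.6%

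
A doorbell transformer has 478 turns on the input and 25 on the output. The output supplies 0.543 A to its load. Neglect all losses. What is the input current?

For an ideal transformer I_in/I_out = N_out/N_in, so I_in = 0.543 × 25/478 = 0.0284 A.

I_in ≈ 0.0284 A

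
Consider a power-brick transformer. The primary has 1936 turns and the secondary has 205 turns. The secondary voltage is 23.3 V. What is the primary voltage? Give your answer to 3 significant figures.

V_p/V_s = N_p/N_s, so V_p = 23.3 × 1936/205 = 220 V.

V_p ≈ 220 V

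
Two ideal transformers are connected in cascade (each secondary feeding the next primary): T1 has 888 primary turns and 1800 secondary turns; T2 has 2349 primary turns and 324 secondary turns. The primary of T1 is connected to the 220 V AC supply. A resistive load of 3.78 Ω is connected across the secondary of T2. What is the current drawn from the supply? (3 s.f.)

After T1: V = 220.00 × 1800/888 = 445.95 V.
After T2: V = 445.95 × 324/2349 = 61.510 V.
I_load = 61.510/3.78 = 16.272 A, so P_out = 61.510 × 16.272 = 1000.9 W.
All ideal ⇒ P_in = P_out, so I_supply = 1000.9/220 = 4.55 A.

I_supply ≈ 4.55 A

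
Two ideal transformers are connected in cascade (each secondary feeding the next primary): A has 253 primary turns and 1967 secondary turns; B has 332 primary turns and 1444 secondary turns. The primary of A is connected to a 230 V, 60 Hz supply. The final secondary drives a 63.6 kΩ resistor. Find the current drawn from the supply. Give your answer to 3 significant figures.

I_supply ≈ 4.14 A

After A: V = 230.00 × 1967/253 = 1788.2 V.
After B: V = 1788.2 × 1444/332 = 7777.5 V.
I_load = 7777.5/63600 = 0.12229 A, so P_out = 7777.5 × 0.12229 = 951.10 W.
All ideal ⇒ P_in = P_out, so I_supply = 951.10/230 = 4.14 A.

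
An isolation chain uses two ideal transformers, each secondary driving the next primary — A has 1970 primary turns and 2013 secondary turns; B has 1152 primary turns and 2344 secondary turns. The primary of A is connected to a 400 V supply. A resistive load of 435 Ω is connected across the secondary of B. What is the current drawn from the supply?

I_supply ≈ 3.97 A

Secondary of A: V = 400.00 × 2013/1970 = 408.73 V.
Secondary of B: V = 408.73 × 2344/1152 = 831.65 V.
I_load = 831.65/435 = 1.9118 A, so P_out = 831.65 × 1.9118 = 1590.0 W.
All ideal ⇒ P_in = P_out, so I_supply = 1590.0/400 = 3.97 A.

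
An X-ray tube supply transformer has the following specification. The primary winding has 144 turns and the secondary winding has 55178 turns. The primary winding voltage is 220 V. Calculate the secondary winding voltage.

V_s ≈ 84300 V

V_s/V_p = N_s/N_p, so V_s = 220 × 55178/144 = 84300 V.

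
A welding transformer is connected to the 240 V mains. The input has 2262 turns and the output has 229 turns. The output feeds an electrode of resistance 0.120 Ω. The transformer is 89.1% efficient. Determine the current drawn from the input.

V_out = 240 × 229/2262 = 24.297 V.
I_out = V_out/R = 24.297/0.120 = 202.48 A.
P_out = V_out I_out = 24.297 × 202.48 = 4919.6 W.
P_in = P_out/η = 4919.6/0.891 = 5521.4 W.
I_in = P_in/V_in = 5521.4/240 = 23.0 A.

I_in ≈ 23.0 A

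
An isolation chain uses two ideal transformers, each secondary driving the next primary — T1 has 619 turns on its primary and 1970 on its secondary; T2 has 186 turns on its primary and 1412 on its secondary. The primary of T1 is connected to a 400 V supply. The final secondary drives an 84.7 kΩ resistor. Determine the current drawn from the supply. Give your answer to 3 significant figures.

Secondary of T1: V = 400.00 × 1970/619 = 1273.0 V.
Secondary of T2: V = 1273.0 × 1412/186 = 9664.0 V.
I_load = 9664.0/84700 = 0.11410 A, so P_out = 9664.0 × 0.11410 = 1102.6 W.
All ideal ⇒ P_in = P_out, so I_supply = 1102.6/400 = 2.76 A.

I_supply ≈ 2.76 A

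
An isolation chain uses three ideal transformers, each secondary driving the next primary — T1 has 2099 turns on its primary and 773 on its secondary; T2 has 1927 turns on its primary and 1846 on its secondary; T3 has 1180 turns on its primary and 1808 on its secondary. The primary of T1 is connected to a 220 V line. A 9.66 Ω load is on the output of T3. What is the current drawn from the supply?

After T1: V = 220.00 × 773/2099 = 81.020 V.
After T2: V = 81.020 × 1846/1927 = 77.614 V.
After T3: V = 77.614 × 1808/1180 = 118.92 V.
I_load = 118.92/9.66 = 12.311 A, so P_out = 118.92 × 12.311 = 1464.0 W.
All ideal ⇒ P_in = P_out, so I_supply = 1464.0/220 = 6.65 A.

I_supply ≈ 6.65 A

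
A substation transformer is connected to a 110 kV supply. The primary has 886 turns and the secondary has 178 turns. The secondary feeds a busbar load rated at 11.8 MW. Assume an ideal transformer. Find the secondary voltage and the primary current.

V_s ≈ 22100 V, I_p ≈ 107 A

V_s = V_p × N_s/N_p = 110000 × 178/886 = 22099 V.
I_s = P/V_s = 1.18×10^7/22099 = 533.95 A.
I_p = I_s × N_s/N_p = 533.95 × 178/886 = 107 A.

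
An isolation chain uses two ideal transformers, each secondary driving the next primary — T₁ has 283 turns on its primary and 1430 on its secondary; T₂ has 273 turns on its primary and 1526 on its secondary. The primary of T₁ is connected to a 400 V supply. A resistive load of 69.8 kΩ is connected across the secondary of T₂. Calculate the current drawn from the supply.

I_supply ≈ 4.57 A

Secondary of T₁: V = 400.00 × 1430/283 = 2021.2 V.
Secondary of T₂: V = 2021.2 × 1526/273 = 11298 V.
I_load = 11298/69800 = 0.16186 A, so P_out = 11298 × 0.16186 = 1828.7 W.
All ideal ⇒ P_in = P_out, so I_supply = 1828.7/400 = 4.57 A.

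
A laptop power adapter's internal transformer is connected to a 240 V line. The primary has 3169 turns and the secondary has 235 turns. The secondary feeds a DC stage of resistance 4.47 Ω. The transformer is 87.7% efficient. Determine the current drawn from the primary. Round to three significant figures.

V_s = 240 × 235/3169 = 17.797 V.
I_s = V_s/R = 17.797/4.47 = 3.9815 A.
P_out = V_s I_s = 17.797 × 3.9815 = 70.861 W.
P_in = P_out/η = 70.861/0.877 = 80.799 W.
I_p = P_in/V_p = 80.799/240 = 0.337 A.

I_p ≈ 0.337 A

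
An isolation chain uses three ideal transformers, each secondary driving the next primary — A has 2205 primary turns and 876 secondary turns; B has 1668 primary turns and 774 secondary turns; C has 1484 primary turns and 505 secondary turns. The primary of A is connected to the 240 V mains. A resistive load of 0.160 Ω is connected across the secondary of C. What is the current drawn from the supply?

I_supply ≈ 5.90 A

Secondary of A: V = 240.00 × 876/2205 = 95.347 V.
Secondary of B: V = 95.347 × 774/1668 = 44.244 V.
Secondary of C: V = 44.244 × 505/1484 = 15.056 V.
I_load = 15.056/0.160 = 94.100 A, so P_out = 15.056 × 94.100 = 1416.8 W.
All ideal ⇒ P_in = P_out, so I_supply = 1416.8/240 = 5.90 A.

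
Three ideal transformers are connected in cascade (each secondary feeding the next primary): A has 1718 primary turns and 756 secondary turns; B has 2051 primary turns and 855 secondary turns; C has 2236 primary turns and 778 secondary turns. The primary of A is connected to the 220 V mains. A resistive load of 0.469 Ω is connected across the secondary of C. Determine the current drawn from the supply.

I_supply ≈ 1.91 A

After A: V = 220.00 × 756/1718 = 96.810 V.
After B: V = 96.810 × 855/2051 = 40.357 V.
After C: V = 40.357 × 778/2236 = 14.042 V.
I_load = 14.042/0.469 = 29.940 A, so P_out = 14.042 × 29.940 = 420.42 W.
All ideal ⇒ P_in = P_out, so I_supply = 420.42/220 = 1.91 A.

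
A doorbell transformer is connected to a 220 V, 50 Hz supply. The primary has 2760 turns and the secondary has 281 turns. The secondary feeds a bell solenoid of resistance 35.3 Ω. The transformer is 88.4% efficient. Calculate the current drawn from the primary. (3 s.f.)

V_s = 220 × 281/2760 = 22.399 V.
I_s = V_s/R = 22.399/35.3 = 0.63452 A.
P_out = V_s I_s = 22.399 × 0.63452 = 14.212 W.
P_in = P_out/η = 14.212/0.884 = 16.077 W.
I_p = P_in/V_p = 16.077/220 = 0.0731 A.

I_p ≈ 0.0731 A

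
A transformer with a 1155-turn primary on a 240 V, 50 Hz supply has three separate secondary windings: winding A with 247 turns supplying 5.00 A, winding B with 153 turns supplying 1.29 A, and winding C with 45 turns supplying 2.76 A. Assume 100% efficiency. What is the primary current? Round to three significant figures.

V_A = 240 × 247/1155 = 51.325 V; V_B = 240 × 153/1155 = 31.792 V; V_C = 240 × 45/1155 = 9.3506 V.
P_out = V_A I_A + V_B I_B + V_C I_C = 51.325×5.00 + 31.792×1.29 + 9.3506×2.76 = 256.62 + 41.012 + 25.808 = 323.44 W.
Ideal ⇒ P_in = P_out, so I_p = P_out/V_p = 323.44/240 = 1.35 A.

I_p ≈ 1.35 A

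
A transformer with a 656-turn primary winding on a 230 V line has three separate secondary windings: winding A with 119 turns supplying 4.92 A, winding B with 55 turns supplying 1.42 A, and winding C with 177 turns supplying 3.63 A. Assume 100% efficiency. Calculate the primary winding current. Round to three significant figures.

I_p ≈ 1.99 A

V_A = 230 × 119/656 = 41.723 V; V_B = 230 × 55/656 = 19.284 V; V_C = 230 × 177/656 = 62.058 V.
P_out = V_A I_A + V_B I_B + V_C I_C = 41.723×4.92 + 19.284×1.42 + 62.058×3.63 = 205.27 + 27.383 + 225.27 = 457.93 W.
Ideal ⇒ P_in = P_out, so I_p = P_out/V_p = 457.93/230 = 1.99 A.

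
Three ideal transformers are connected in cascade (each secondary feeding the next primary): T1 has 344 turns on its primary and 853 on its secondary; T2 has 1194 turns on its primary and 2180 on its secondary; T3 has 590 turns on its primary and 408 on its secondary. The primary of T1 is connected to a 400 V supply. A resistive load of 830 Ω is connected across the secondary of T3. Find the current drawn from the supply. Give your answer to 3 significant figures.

I_supply ≈ 4.72 A

After T1: V = 400.00 × 853/344 = 991.86 V.
After T2: V = 991.86 × 2180/1194 = 1810.9 V.
After T3: V = 1810.9 × 408/590 = 1252.3 V.
I_load = 1252.3/830 = 1.5088 A, so P_out = 1252.3 × 1.5088 = 1889.5 W.
All ideal ⇒ P_in = P_out, so I_supply = 1889.5/400 = 4.72 A.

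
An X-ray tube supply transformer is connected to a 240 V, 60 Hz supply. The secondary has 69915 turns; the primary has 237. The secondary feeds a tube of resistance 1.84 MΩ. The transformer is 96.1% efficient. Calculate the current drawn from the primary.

V_s = 240 × 69915/237 = 70800 V.
I_s = V_s/R = 70800/(1.84×10^6) = 0.038478 A.
P_out = V_s I_s = 70800 × 0.038478 = 2724.3 W.
P_in = P_out/η = 2724.3/0.961 = 2834.8 W.
I_p = P_in/V_p = 2834.8/240 = 11.8 A.

I_p ≈ 11.8 A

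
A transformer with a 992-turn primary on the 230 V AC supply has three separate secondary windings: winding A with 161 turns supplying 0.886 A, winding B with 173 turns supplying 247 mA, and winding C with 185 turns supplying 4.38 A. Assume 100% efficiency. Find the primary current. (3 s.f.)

V_A = 230 × 161/992 = 37.329 V; V_B = 230 × 173/992 = 40.111 V; V_C = 230 × 185/992 = 42.893 V.
P_out = V_A I_A + V_B I_B + V_C I_C = 37.329×0.886 + 40.111×0.247 + 42.893×4.38 = 33.073 + 9.9074 + 187.87 = 230.85 W.
Ideal ⇒ P_in = P_out, so I_p = P_out/V_p = 230.85/230 = 1.00 A.

I_p ≈ 1.00 A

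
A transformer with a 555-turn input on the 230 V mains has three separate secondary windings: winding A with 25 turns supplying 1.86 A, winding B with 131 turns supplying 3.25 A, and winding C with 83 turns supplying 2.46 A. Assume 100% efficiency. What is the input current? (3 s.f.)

I_in ≈ 1.22 A

V_A = 230 × 25/555 = 10.360 V; V_B = 230 × 131/555 = 54.288 V; V_C = 230 × 83/555 = 34.396 V.
P_out = V_A I_A + V_B I_B + V_C I_C = 10.360×1.86 + 54.288×3.25 + 34.396×2.46 = 19.270 + 176.44 + 84.615 = 280.32 W.
Ideal ⇒ P_in = P_out, so I_in = P_out/V_in = 280.32/230 = 1.22 A.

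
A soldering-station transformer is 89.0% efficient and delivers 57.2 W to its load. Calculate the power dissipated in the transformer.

P_loss ≈ 7.07 W

P_in = P_out/η = 57.2/0.890 = 64.2697 W.
P_loss = P_in − P_out = 64.2697 − 57.2 = 7.07 W.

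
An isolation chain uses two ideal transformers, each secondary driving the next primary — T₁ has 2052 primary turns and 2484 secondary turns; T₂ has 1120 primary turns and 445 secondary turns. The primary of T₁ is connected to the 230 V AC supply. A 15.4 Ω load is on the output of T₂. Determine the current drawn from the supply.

I_supply ≈ 3.45 A

Secondary of T₁: V = 230.00 × 2484/2052 = 278.42 V.
Secondary of T₂: V = 278.42 × 445/1120 = 110.62 V.
I_load = 110.62/15.4 = 7.1833 A, so P_out = 110.62 × 7.1833 = 794.63 W.
All ideal ⇒ P_in = P_out, so I_supply = 794.63/230 = 3.45 A.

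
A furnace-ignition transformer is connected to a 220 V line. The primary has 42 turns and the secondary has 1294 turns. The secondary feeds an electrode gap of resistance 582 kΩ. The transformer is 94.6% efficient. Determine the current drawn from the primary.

V_s = 220 × 1294/42 = 6778.1 V.
I_s = V_s/R = 6778.1/582000 = 0.011646 A.
P_out = V_s I_s = 6778.1 × 0.011646 = 78.939 W.
P_in = P_out/η = 78.939/0.946 = 83.445 W.
I_p = P_in/V_p = 83.445/220 = 0.379 A.

I_p ≈ 0.379 A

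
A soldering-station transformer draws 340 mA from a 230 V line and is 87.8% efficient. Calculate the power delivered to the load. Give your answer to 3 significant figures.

P_in = V_p I_p = 230 × 0.340 = 78.200 W.
P_out = η P_in = 0.878 × 78.200 = 68.7 W.

P_out ≈ 68.7 W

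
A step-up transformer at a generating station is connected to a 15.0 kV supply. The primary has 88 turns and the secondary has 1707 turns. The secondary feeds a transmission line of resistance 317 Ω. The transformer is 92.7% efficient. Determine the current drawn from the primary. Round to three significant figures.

V_s = 15000 × 1707/88 = 290970 V.
I_s = V_s/R = 290970/317 = 917.87 A.
P_out = V_s I_s = 290970 × 917.87 = 2.6707×10^8 W.
P_in = P_out/η = 2.6707×10^8/0.927 = 2.8810×10^8 W.
I_p = P_in/V_p = 2.8810×10^8/15000 = 19200 A.

I_p ≈ 19200 A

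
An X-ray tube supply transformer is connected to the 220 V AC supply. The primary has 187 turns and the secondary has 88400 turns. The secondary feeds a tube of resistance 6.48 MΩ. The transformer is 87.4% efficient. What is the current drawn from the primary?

V_s = 220 × 88400/187 = 104000 V.
I_s = V_s/R = 104000/(6.48×10^6) = 0.016049 A.
P_out = V_s I_s = 104000 × 0.016049 = 1669.1 W.
P_in = P_out/η = 1669.1/0.874 = 1909.8 W.
I_p = P_in/V_p = 1909.8/220 = 8.68 A.

I_p ≈ 8.68 A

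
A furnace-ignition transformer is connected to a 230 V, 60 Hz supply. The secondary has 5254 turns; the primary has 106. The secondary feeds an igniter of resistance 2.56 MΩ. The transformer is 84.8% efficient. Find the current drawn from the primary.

V_s = 230 × 5254/106 = 11400 V.
I_s = V_s/R = 11400/(2.56×10^6) = 0.0044532 A.
P_out = V_s I_s = 11400 × 0.0044532 = 50.767 W.
P_in = P_out/η = 50.767/0.848 = 59.867 W.
I_p = P_in/V_p = 59.867/230 = 0.260 A.

I_p ≈ 0.260 A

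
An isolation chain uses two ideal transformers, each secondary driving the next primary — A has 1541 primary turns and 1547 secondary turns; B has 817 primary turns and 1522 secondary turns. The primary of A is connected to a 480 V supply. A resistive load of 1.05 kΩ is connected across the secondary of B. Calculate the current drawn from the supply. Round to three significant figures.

I_supply ≈ 1.60 A

Secondary of A: V = 480.00 × 1547/1541 = 481.87 V.
Secondary of B: V = 481.87 × 1522/817 = 897.68 V.
I_load = 897.68/1050 = 0.85493 A, so P_out = 897.68 × 0.85493 = 767.46 W.
All ideal ⇒ P_in = P_out, so I_supply = 767.46/480 = 1.60 A.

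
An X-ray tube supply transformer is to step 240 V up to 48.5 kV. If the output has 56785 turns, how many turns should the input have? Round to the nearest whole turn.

N_in/N_out = V_in/V_out, so N_in = 56785 × 240/48500 = 281.0 ≈ 281 turns.

N_in = 281 turns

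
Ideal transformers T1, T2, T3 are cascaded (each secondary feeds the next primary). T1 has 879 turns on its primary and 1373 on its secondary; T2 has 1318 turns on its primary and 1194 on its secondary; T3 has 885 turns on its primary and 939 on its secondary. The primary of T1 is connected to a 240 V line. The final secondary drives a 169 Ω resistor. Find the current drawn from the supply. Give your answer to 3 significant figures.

After T1: V = 240.00 × 1373/879 = 374.88 V.
After T2: V = 374.88 × 1194/1318 = 339.61 V.
After T3: V = 339.61 × 939/885 = 360.33 V.
I_load = 360.33/169 = 2.1321 A, so P_out = 360.33 × 2.1321 = 768.28 W.
All ideal ⇒ P_in = P_out, so I_supply = 768.28/240 = 3.20 A.

I_supply ≈ 3.20 A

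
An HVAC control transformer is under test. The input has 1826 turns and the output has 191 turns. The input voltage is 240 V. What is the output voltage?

V_out/V_in = N_out/N_in, so V_out = 240 × 191/1826 = 25.1 V.

V_out ≈ 25.1 V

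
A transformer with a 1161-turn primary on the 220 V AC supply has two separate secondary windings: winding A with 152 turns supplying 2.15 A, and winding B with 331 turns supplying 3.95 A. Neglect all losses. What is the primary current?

V_A = 220 × 152/1161 = 28.803 V; V_B = 220 × 331/1161 = 62.722 V.
P_out = V_A I_A + V_B I_B = 28.803×2.15 + 62.722×3.95 = 61.926 + 247.75 = 309.68 W.
Ideal ⇒ P_in = P_out, so I_p = P_out/V_p = 309.68/220 = 1.41 A.

I_p ≈ 1.41 A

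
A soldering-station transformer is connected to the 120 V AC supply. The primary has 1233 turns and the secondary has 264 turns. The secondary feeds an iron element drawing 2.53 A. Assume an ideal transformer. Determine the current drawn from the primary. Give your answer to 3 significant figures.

For an ideal transformer I_p N_p = I_s N_s, so I_p = 2.53 × 264/1233 = 0.542 A.

I_p ≈ 0.542 A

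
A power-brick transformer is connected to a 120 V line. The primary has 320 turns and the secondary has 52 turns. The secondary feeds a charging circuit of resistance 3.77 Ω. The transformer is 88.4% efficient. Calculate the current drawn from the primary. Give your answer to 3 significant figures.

V_s = 120 × 52/320 = 19.500 V.
I_s = V_s/R = 19.500/3.77 = 5.1724 A.
P_out = V_s I_s = 19.500 × 5.1724 = 100.86 W.
P_in = P_out/η = 100.86/0.884 = 114.10 W.
I_p = P_in/V_p = 114.10/120 = 0.951 A.

I_p ≈ 0.951 A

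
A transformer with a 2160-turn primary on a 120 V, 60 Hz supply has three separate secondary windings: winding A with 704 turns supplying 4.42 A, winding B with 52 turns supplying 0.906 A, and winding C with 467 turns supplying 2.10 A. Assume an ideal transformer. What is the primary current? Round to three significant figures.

I_p ≈ 1.92 A

V_A = 120 × 704/2160 = 39.111 V; V_B = 120 × 52/2160 = 2.8889 V; V_C = 120 × 467/2160 = 25.944 V.
P_out = V_A I_A + V_B I_B + V_C I_C = 39.111×4.42 + 2.8889×0.906 + 25.944×2.10 = 172.87 + 2.6173 + 54.483 = 229.97 W.
Ideal ⇒ P_in = P_out, so I_p = P_out/V_p = 229.97/120 = 1.92 A.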